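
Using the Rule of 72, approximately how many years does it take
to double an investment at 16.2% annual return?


Formula: Years ≈ 72 / r
Substituting: Years ≈ 72 / 16.2
Years ≈ 4.4

4.4 years


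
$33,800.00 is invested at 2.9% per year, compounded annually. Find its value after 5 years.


Formula: FV = P * (1 + r)^n
Substituting: FV = $33,800.00 * (1 + 0.029)^5
Growth factor: (1.029)^5 = 1.153657
FV = $33,800.00 * 1.153657 = $38,993.62

$38,993.62


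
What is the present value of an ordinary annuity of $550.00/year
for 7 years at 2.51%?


Formula: PV = PMT * (1 - (1+r)^(-n)) / r
Discount factor: (1 + 0.0251)^(-7) = 0.840691
Bracket: 1 - 0.840691 = 0.159309
PV = $550.00 * 0.159309 / 0.0251 = $3,490.84

$3,490.84


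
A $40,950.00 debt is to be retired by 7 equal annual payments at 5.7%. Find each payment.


Formula: PMT = PV * r / (1 - (1+r)^(-n))
Denominator: 1 - (1 + 0.057)^(-7) = 0.321617
Numerator: $40,950.00 * 0.057 = 2334.15
PMT = 2334.15 / 0.321617 = $7,257.55

$7,257.55


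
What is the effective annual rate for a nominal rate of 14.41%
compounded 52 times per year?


Formula: EAR = (1 + r/m)^m - 1
Period rate: r/m = 0.1441 / 52 = 0.002771
Compounding: (1 + 0.002771)^52 = 1.154769
EAR = 1.154769 - 1 = 0.154769

0.154769


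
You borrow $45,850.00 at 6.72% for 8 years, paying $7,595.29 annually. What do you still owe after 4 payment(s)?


Formula: Balance = PV*(1+r)^k - PMT*((1+r)^k - 1)/r
Growth: (1 + 0.0672)^4 = 1.297129
Accumulated factor: ((1+r)^k - 1)/r = 4.421567
Balance = $45,850.00 * 1.297129 - $7,595.29 * 4.421567
Balance = $25,890.30

$25,890.30


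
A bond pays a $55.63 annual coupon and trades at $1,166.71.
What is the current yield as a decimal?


Formula: Current yield = annual coupon / price
Substituting: CY = $55.63 / $1,166.71
CY = 0.047681

0.047681


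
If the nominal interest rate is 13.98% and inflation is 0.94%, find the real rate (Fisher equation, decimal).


Formula: (1 + r_real) = (1 + r_nom) / (1 + inflation)
Substituting: (1 + r_real) = 1.1398 / 1.0094
(1 + r_real) = 1.129186
r_real = 1.129186 - 1 = 0.129186

0.129186


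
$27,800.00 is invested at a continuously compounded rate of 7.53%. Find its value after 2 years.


Formula: FV = P * e^(r*t)
Exponent: r*t = 0.0753 * 2 = 0.1506
e^(0.1506) = 1.162532
FV = $27,800.00 * 1.162532 = $32,318.38

$32,318.38


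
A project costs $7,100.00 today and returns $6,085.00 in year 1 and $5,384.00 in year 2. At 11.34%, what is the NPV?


Formula: NPV = C0 + C1/(1+r) + C2/(1+r)^2
Discount C1: $6,085.00 / (1 + 0.1134) = $5,465.24
Discount C2: $5,384.00 / (1 + 0.1134)^2 = $4,343.13
NPV = -$7,100.00 + $5,465.24 + $4,343.13 = $2,708.37

$2,708.37


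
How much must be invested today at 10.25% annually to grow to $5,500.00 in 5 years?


Formula: PV = FV / (1 + r)^n
Substituting: PV = $5,500.00 / (1 + 0.1025)^5
Discount factor: (1.1025)^5 = 1.628895
PV = $5,500.00 / 1.628895 = $3,376.52

$3,376.52


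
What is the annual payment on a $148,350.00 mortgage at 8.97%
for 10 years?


Formula: PMT = PV * r / (1 - (1+r)^(-n))
Denominator: 1 - (1 + 0.0897)^(-10) = 0.576425
Numerator: $148,350.00 * 0.0897 = 13306.995
PMT = 13306.995 / 0.576425 = $23,085.40

$23,085.40


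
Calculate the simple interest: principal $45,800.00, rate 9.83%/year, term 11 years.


Formula: I = P * r * t
Substituting: I = $45,800.00 * 0.0983 * 11
Step: I = $45,800.00 * 1.0813
I = $49,523.54

$49,523.54


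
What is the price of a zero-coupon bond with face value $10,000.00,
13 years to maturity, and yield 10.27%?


Formula: Price = FV / (1 + r)^n
Substituting: Price = $10,000.00 / (1 + 0.1027)^13
Discount factor: (1.1027)^13 = 3.564067
Price = $10,000.00 / 3.564067 = $2,805.78

$2,805.78


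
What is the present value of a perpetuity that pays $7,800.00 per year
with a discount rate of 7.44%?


Formula: PV = C / r
Substituting: PV = $7,800.00 / 0.0744
PV = $104,838.71

$104,838.71


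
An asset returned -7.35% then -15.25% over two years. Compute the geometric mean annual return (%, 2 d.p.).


Formula: Geometric mean = ((1+r1)*(1+r2))^(1/2) - 1
Product: (1 + -0.0735) * (1 + -0.1525) = 0.9265 * 0.8475 = 0.785209
Square root: 0.785209^0.5 = 0.88612
Geometric mean = 0.88612 - 1 = -0.11388
As percentage: -11.39%

-11.39%


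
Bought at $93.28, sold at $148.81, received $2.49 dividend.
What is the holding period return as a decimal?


Formula: HPR = (P1 - P0 + D) / P0
Gain: $148.81 - $93.28 + $2.49 = $58.02
HPR = $58.02 / $93.28 = 0.622

0.622


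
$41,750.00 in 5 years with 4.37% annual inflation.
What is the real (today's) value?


Formula: Real value = nominal / (1 + inflation)^years
Price level: (1 + 0.0437)^5 = 1.23845
Real value = $41,750.00 / 1.23845 = $33,711.50

$33,711.50


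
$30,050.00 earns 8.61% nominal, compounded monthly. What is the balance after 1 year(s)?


Formula: FV = P * (1 + r/m)^(m*t)
Period rate: r/m = 0.0861 / 12 = 0.007175
Total periods: m*t = 12 * 1 = 12
Growth factor: (1 + 0.007175)^12 = 1.08958
FV = $30,050.00 * 1.08958 = $32,741.89

$32,741.89


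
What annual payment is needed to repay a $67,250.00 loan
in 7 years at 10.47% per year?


Formula: PMT = PV * r / (1 - (1+r)^(-n))
Denominator: 1 - (1 + 0.1047)^(-7) = 0.501931
Numerator: $67,250.00 * 0.1047 = 7041.075
PMT = 7041.075 / 0.501931 = $14,027.97

$14,027.97


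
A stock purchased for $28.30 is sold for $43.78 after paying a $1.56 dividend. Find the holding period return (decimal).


Formula: HPR = (P1 - P0 + D) / P0
Gain: $43.78 - $28.30 + $1.56 = $17.04
HPR = $17.04 / $28.30 = 0.6021

0.6021


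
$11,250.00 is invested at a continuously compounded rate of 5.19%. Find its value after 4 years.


Formula: FV = P * e^(r*t)
Exponent: r*t = 0.0519 * 4 = 0.2076
e^(0.2076) = 1.230721
FV = $11,250.00 * 1.230721 = $13,845.61

$13,845.61


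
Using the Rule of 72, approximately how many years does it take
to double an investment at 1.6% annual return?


Formula: Years ≈ 72 / r
Substituting: Years ≈ 72 / 1.6
Years ≈ 45.0

45.0 years


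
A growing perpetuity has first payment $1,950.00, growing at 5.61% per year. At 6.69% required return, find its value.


Formula: PV = C / (r - g)
Spread: r - g = 0.0669 - 0.0561 = 0.0108
Substituting: PV = $1,950.00 / 0.0108
PV = $180,555.56

$180,555.56


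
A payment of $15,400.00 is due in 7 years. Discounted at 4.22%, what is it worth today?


Formula: PV = FV / (1 + r)^n
Substituting: PV = $15,400.00 / (1 + 0.0422)^7
Discount factor: (1.0422)^7 = 1.335542
PV = $15,400.00 / 1.335542 = $11,530.90

$11,530.90


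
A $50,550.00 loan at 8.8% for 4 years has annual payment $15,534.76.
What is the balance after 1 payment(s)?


Formula: Balance = PV*(1+r)^k - PMT*((1+r)^k - 1)/r
Growth: (1 + 0.088)^1 = 1.088
Accumulated factor: ((1+r)^k - 1)/r = 1.0
Balance = $50,550.00 * 1.088 - $15,534.76 * 1.0
Balance = $39,463.64

$39,463.64


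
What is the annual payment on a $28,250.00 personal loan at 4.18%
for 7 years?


Formula: PMT = PV * r / (1 - (1+r)^(-n))
Denominator: 1 - (1 + 0.0418)^(-7) = 0.249225
Numerator: $28,250.00 * 0.0418 = 1180.85
PMT = 1180.85 / 0.249225 = $4,738.08

$4,738.08


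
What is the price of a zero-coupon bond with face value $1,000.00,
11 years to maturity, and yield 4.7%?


Formula: Price = FV / (1 + r)^n
Substituting: Price = $1,000.00 / (1 + 0.047)^11
Discount factor: (1.047)^11 = 1.657347
Price = $1,000.00 / 1.657347 = $603.37

$603.37


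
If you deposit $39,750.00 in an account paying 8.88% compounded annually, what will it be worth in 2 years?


Formula: FV = P * (1 + r)^n
Substituting: FV = $39,750.00 * (1 + 0.0888)^2
Growth factor: (1.0888)^2 = 1.185485
FV = $39,750.00 * 1.185485 = $47,123.05

$47,123.05


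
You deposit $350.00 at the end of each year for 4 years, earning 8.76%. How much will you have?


Formula: FV = PMT * ((1+r)^n - 1) / r
Growth factor: (1 + 0.0876)^4 = 1.39919
Numerator: 1.39919 - 1 = 0.39919
FV = $350.00 * 0.39919 / 0.0876 = $1,594.94

$1,594.94


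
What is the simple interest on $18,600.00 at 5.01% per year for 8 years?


Formula: I = P * r * t
Substituting: I = $18,600.00 * 0.0501 * 8
Step: I = $18,600.00 * 0.4008
I = $7,454.88

$7,454.88


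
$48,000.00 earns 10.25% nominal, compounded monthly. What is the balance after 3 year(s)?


Formula: FV = P * (1 + r/m)^(m*t)
Period rate: r/m = 0.1025 / 12 = 0.008542
Total periods: m*t = 12 * 3 = 36
Growth factor: (1 + 0.008542)^36 = 1.358246
FV = $48,000.00 * 1.358246 = $65,195.81

$65,195.81


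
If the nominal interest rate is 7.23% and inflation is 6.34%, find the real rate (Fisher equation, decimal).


Formula: (1 + r_real) = (1 + r_nom) / (1 + inflation)
Substituting: (1 + r_real) = 1.0723 / 1.0634
(1 + r_real) = 1.008369
r_real = 1.008369 - 1 = 0.008369

0.008369


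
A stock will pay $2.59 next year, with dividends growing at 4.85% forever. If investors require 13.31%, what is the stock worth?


Formula: P = D1 / (r - g)
Spread: r - g = 0.1331 - 0.0485 = 0.0846
Substituting: P = $2.59 / 0.0846
P = $30.61

$30.61


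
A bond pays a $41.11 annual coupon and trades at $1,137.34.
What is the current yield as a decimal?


Formula: Current yield = annual coupon / price
Substituting: CY = $41.11 / $1,137.34
CY = 0.036146

0.036146


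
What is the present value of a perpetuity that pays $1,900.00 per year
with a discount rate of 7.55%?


Formula: PV = C / r
Substituting: PV = $1,900.00 / 0.0755
PV = $25,165.56

$25,165.56


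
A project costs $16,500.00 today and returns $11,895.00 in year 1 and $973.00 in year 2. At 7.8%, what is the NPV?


Formula: NPV = C0 + C1/(1+r) + C2/(1+r)^2
Discount C1: $11,895.00 / (1 + 0.078) = $11,034.32
Discount C2: $973.00 / (1 + 0.078)^2 = $837.29
NPV = -$16,500.00 + $11,034.32 + $837.29 = -$4,628.39

-$4,628.39


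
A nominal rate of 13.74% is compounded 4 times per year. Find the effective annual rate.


Formula: EAR = (1 + r/m)^m - 1
Period rate: r/m = 0.1374 / 4 = 0.03435
Compounding: (1 + 0.03435)^4 = 1.144643
EAR = 1.144643 - 1 = 0.144643

0.144643


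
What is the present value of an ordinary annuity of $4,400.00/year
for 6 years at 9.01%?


Formula: PV = PMT * (1 - (1+r)^(-n)) / r
Discount factor: (1 + 0.0901)^(-6) = 0.595939
Bracket: 1 - 0.595939 = 0.404061
PV = $4,400.00 * 0.404061 / 0.0901 = $19,732.16

$19,732.16


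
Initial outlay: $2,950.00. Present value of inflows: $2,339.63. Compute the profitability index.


Formula: PI = PV(cash flows) / initial investment
Substituting: PI = $2,339.63 / $2,950.00
PI = 0.7931

0.7931


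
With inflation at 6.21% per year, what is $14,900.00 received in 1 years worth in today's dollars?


Formula: Real value = nominal / (1 + inflation)^years
Price level: (1 + 0.0621)^1 = 1.0621
Real value = $14,900.00 / 1.0621 = $14,028.81

$14,028.81


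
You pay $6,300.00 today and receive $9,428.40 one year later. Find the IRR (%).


Formula: IRR = C1/C0 - 1
Substituting: IRR = $9,428.40 / $6,300.00 - 1
Ratio: 1.496571 - 1 = 0.496571
IRR = 49.6571%

49.6571%


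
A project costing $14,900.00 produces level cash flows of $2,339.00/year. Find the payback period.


Formula: Payback = investment / annual cash flow
Substituting: Payback = $14,900.00 / $2,339.00
Payback = 6.3702 years

6.3702 years


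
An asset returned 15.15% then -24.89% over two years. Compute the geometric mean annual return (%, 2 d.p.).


Formula: Geometric mean = ((1+r1)*(1+r2))^(1/2) - 1
Product: (1 + 0.1515) * (1 + -0.2489) = 1.1515 * 0.7511 = 0.864892
Square root: 0.864892^0.5 = 0.929996
Geometric mean = 0.929996 - 1 = -0.070004
As percentage: -7.00%

-7.00%


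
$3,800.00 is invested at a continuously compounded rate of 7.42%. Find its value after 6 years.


Formula: FV = P * e^(r*t)
Exponent: r*t = 0.0742 * 6 = 0.4452
e^(0.4452) = 1.560802
FV = $3,800.00 * 1.560802 = $5,931.05

$5,931.05


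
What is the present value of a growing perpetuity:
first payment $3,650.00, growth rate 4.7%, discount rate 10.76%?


Formula: PV = C / (r - g)
Spread: r - g = 0.1076 - 0.047 = 0.0606
Substituting: PV = $3,650.00 / 0.0606
PV = $60,231.02

$60,231.02


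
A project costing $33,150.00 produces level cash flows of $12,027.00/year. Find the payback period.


Formula: Payback = investment / annual cash flow
Substituting: Payback = $33,150.00 / $12,027.00
Payback = 2.7563 years

2.7563 years


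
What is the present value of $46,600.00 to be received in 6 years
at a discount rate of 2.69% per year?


Formula: PV = FV / (1 + r)^n
Substituting: PV = $46,600.00 / (1 + 0.0269)^6
Discount factor: (1.0269)^6 = 1.172651
PV = $46,600.00 / 1.172651 = $39,739.01

$39,739.01


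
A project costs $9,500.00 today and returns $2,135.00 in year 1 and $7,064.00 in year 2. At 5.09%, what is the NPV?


Formula: NPV = C0 + C1/(1+r) + C2/(1+r)^2
Discount C1: $2,135.00 / (1 + 0.0509) = $2,031.59
Discount C2: $7,064.00 / (1 + 0.0509)^2 = $6,396.29
NPV = -$9,500.00 + $2,031.59 + $6,396.29 = -$1,072.12

-$1,072.12


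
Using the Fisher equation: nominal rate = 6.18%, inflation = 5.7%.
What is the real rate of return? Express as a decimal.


Formula: (1 + r_real) = (1 + r_nom) / (1 + inflation)
Substituting: (1 + r_real) = 1.0618 / 1.057
(1 + r_real) = 1.004541
r_real = 1.004541 - 1 = 0.004541

0.004541


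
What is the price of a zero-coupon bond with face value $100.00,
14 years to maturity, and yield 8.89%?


Formula: Price = FV / (1 + r)^n
Substituting: Price = $100.00 / (1 + 0.0889)^14
Discount factor: (1.0889)^14 = 3.294822
Price = $100.00 / 3.294822 = $30.35

$30.35


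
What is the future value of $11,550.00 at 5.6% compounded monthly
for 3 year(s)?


Formula: FV = P * (1 + r/m)^(m*t)
Period rate: r/m = 0.056 / 12 = 0.004667
Total periods: m*t = 12 * 3 = 36
Growth factor: (1 + 0.004667)^36 = 1.182474
FV = $11,550.00 * 1.182474 = $13,657.58

$13,657.58


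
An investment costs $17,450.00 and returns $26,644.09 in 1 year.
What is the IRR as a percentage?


Formula: IRR = C1/C0 - 1
Substituting: IRR = $26,644.09 / $17,450.00 - 1
Ratio: 1.526882 - 1 = 0.526882
IRR = 52.6882%

52.6882%


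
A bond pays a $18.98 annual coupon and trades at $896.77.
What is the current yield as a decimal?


Formula: Current yield = annual coupon / price
Substituting: CY = $18.98 / $896.77
CY = 0.021165

0.021165


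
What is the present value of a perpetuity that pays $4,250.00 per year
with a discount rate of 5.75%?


Formula: PV = C / r
Substituting: PV = $4,250.00 / 0.0575
PV = $73,913.04

$73,913.04


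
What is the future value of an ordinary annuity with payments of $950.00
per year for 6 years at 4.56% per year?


Formula: FV = PMT * ((1+r)^n - 1) / r
Growth factor: (1 + 0.0456)^6 = 1.306753
Numerator: 1.306753 - 1 = 0.306753
FV = $950.00 * 0.306753 / 0.0456 = $6,390.68

$6,390.68


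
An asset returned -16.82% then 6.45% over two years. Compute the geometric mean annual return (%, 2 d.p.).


Formula: Geometric mean = ((1+r1)*(1+r2))^(1/2) - 1
Product: (1 + -0.1682) * (1 + 0.0645) = 0.8318 * 1.0645 = 0.885451
Square root: 0.885451^0.5 = 0.940984
Geometric mean = 0.940984 - 1 = -0.059016
As percentage: -5.90%

-5.90%


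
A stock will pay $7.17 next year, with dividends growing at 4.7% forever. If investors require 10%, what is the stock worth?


Formula: P = D1 / (r - g)
Spread: r - g = 0.1 - 0.047 = 0.053
Substituting: P = $7.17 / 0.053
P = $135.28

$135.28


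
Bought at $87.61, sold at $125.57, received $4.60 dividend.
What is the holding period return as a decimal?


Formula: HPR = (P1 - P0 + D) / P0
Gain: $125.57 - $87.61 + $4.60 = $42.56
HPR = $42.56 / $87.61 = 0.4858

0.4858


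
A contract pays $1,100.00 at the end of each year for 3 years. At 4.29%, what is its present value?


Formula: PV = PMT * (1 - (1+r)^(-n)) / r
Discount factor: (1 + 0.0429)^(-3) = 0.881601
Bracket: 1 - 0.881601 = 0.118399
PV = $1,100.00 * 0.118399 / 0.0429 = $3,035.88

$3,035.88


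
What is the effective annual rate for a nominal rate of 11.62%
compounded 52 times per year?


Formula: EAR = (1 + r/m)^m - 1
Period rate: r/m = 0.1162 / 52 = 0.002235
Compounding: (1 + 0.002235)^52 = 1.123075
EAR = 1.123075 - 1 = 0.123075

0.123075


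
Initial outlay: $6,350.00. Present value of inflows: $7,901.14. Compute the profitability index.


Formula: PI = PV(cash flows) / initial investment
Substituting: PI = $7,901.14 / $6,350.00
PI = 1.2443

1.2443


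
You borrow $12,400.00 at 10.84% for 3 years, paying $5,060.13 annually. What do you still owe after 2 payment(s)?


Formula: Balance = PV*(1+r)^k - PMT*((1+r)^k - 1)/r
Growth: (1 + 0.1084)^2 = 1.228551
Accumulated factor: ((1+r)^k - 1)/r = 2.1084
Balance = $12,400.00 * 1.228551 - $5,060.13 * 2.1084
Balance = $4,565.25

$4,565.25


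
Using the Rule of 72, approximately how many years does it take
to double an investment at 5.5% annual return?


Formula: Years ≈ 72 / r
Substituting: Years ≈ 72 / 5.5
Years ≈ 13.1

13.1 years


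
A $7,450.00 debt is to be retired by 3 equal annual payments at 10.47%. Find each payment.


Formula: PMT = PV * r / (1 - (1+r)^(-n))
Denominator: 1 - (1 + 0.1047)^(-3) = 0.258234
Numerator: $7,450.00 * 0.1047 = 780.015
PMT = 780.015 / 0.258234 = $3,020.57

$3,020.57


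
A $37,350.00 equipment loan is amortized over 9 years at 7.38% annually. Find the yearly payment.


Formula: PMT = PV * r / (1 - (1+r)^(-n))
Denominator: 1 - (1 + 0.0738)^(-9) = 0.473147
Numerator: $37,350.00 * 0.0738 = 2756.43
PMT = 2756.43 / 0.473147 = $5,825.74

$5,825.74


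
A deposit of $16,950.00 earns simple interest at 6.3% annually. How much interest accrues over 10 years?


Formula: I = P * r * t
Substituting: I = $16,950.00 * 0.063 * 10
Step: I = $16,950.00 * 0.63
I = $10,678.50

$10,678.50


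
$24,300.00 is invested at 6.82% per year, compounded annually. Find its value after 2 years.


Formula: FV = P * (1 + r)^n
Substituting: FV = $24,300.00 * (1 + 0.0682)^2
Growth factor: (1.0682)^2 = 1.141051
FV = $24,300.00 * 1.141051 = $27,727.55

$27,727.55


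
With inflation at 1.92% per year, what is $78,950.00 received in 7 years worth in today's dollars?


Formula: Real value = nominal / (1 + inflation)^years
Price level: (1 + 0.0192)^7 = 1.142394
Real value = $78,950.00 / 1.142394 = $69,109.26

$69,109.26


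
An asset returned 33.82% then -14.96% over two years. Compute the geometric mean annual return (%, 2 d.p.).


Formula: Geometric mean = ((1+r1)*(1+r2))^(1/2) - 1
Product: (1 + 0.3382) * (1 + -0.1496) = 1.3382 * 0.8504 = 1.138005
Square root: 1.138005^0.5 = 1.066773
Geometric mean = 1.066773 - 1 = 0.066773
As percentage: 6.68%

6.68%


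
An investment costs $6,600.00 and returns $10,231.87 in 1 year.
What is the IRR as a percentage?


Formula: IRR = C1/C0 - 1
Substituting: IRR = $10,231.87 / $6,600.00 - 1
Ratio: 1.550283 - 1 = 0.550283
IRR = 55.0283%

55.0283%


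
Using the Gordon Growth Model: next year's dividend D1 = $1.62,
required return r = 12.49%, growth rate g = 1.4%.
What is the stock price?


Formula: P = D1 / (r - g)
Spread: r - g = 0.1249 - 0.014 = 0.1109
Substituting: P = $1.62 / 0.1109
P = $14.61

$14.61


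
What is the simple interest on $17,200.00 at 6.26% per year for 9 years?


Formula: I = P * r * t
Substituting: I = $17,200.00 * 0.0626 * 9
Step: I = $17,200.00 * 0.5634
I = $9,690.48

$9,690.48


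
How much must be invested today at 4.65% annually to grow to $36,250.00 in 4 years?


Formula: PV = FV / (1 + r)^n
Substituting: PV = $36,250.00 / (1 + 0.0465)^4
Discount factor: (1.0465)^4 = 1.19938
PV = $36,250.00 / 1.19938 = $30,223.94

$30,223.94


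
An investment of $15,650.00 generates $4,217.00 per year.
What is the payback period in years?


Formula: Payback = investment / annual cash flow
Substituting: Payback = $15,650.00 / $4,217.00
Payback = 3.7112 years

3.7112 years


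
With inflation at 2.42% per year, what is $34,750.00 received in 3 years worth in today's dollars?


Formula: Real value = nominal / (1 + inflation)^years
Price level: (1 + 0.0242)^3 = 1.074371
Real value = $34,750.00 / 1.074371 = $32,344.50

$32,344.50


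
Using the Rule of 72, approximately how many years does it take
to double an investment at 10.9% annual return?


Formula: Years ≈ 72 / r
Substituting: Years ≈ 72 / 10.9
Years ≈ 6.6

6.6 years


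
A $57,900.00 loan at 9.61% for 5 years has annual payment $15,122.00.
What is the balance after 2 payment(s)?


Formula: Balance = PV*(1+r)^k - PMT*((1+r)^k - 1)/r
Growth: (1 + 0.0961)^2 = 1.201435
Accumulated factor: ((1+r)^k - 1)/r = 2.0961
Balance = $57,900.00 * 1.201435 - $15,122.00 * 2.0961
Balance = $37,865.87

$37,865.87


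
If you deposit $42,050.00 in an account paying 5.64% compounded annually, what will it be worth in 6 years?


Formula: FV = P * (1 + r)^n
Substituting: FV = $42,050.00 * (1 + 0.0564)^6
Growth factor: (1.0564)^6 = 1.389858
FV = $42,050.00 * 1.389858 = $58,443.52

$58,443.52


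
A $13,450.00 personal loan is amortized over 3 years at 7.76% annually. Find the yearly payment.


Formula: PMT = PV * r / (1 - (1+r)^(-n))
Denominator: 1 - (1 + 0.0776)^(-3) = 0.200852
Numerator: $13,450.00 * 0.0776 = 1043.72
PMT = 1043.72 / 0.200852 = $5,196.46

$5,196.46


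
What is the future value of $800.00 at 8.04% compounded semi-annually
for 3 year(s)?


Formula: FV = P * (1 + r/m)^(m*t)
Period rate: r/m = 0.0804 / 2 = 0.0402
Total periods: m*t = 2 * 3 = 6
Growth factor: (1 + 0.0402)^6 = 1.26678
FV = $800.00 * 1.26678 = $1,013.42

$1,013.42


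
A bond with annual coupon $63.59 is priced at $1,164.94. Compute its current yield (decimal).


Formula: Current yield = annual coupon / price
Substituting: CY = $63.59 / $1,164.94
CY = 0.054587

0.054587


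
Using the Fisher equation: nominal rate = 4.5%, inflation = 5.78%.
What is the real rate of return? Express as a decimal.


Formula: (1 + r_real) = (1 + r_nom) / (1 + inflation)
Substituting: (1 + r_real) = 1.045 / 1.0578
(1 + r_real) = 0.987899
r_real = 0.987899 - 1 = -0.012101

-0.012101


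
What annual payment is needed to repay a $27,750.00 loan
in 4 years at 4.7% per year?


Formula: PMT = PV * r / (1 - (1+r)^(-n))
Denominator: 1 - (1 + 0.047)^(-4) = 0.167828
Numerator: $27,750.00 * 0.047 = 1304.25
PMT = 1304.25 / 0.167828 = $7,771.36

$7,771.36


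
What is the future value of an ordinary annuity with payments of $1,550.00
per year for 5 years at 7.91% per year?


Formula: FV = PMT * ((1+r)^n - 1) / r
Growth factor: (1 + 0.0791)^5 = 1.463216
Numerator: 1.463216 - 1 = 0.463216
FV = $1,550.00 * 0.463216 / 0.0791 = $9,076.93

$9,076.93


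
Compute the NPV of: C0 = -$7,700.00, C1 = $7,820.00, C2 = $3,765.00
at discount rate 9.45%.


Formula: NPV = C0 + C1/(1+r) + C2/(1+r)^2
Discount C1: $7,820.00 / (1 + 0.0945) = $7,144.81
Discount C2: $3,765.00 / (1 + 0.0945)^2 = $3,142.92
NPV = -$7,700.00 + $7,144.81 + $3,142.92 = $2,587.74

$2,587.74


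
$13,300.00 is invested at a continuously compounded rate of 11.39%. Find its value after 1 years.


Formula: FV = P * e^(r*t)
Exponent: r*t = 0.1139 * 1 = 0.1139
e^(0.1139) = 1.12064
FV = $13,300.00 * 1.12064 = $14,904.51

$14,904.51


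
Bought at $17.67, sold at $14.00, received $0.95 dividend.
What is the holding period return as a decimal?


Formula: HPR = (P1 - P0 + D) / P0
Gain: $14.00 - $17.67 + $0.95 = -$2.72
HPR = -$2.72 / $17.67 = -0.1539

-0.1539


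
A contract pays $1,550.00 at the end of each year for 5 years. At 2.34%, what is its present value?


Formula: PV = PMT * (1 - (1+r)^(-n)) / r
Discount factor: (1 + 0.0234)^(-5) = 0.890785
Bracket: 1 - 0.890785 = 0.109215
PV = $1,550.00 * 0.109215 / 0.0234 = $7,234.32

$7,234.32


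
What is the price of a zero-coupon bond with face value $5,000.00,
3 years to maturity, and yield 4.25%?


Formula: Price = FV / (1 + r)^n
Substituting: Price = $5,000.00 / (1 + 0.0425)^3
Discount factor: (1.0425)^3 = 1.132996
Price = $5,000.00 / 1.132996 = $4,413.08

$4,413.08


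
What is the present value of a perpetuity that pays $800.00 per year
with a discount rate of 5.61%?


Formula: PV = C / r
Substituting: PV = $800.00 / 0.0561
PV = $14,260.25

$14,260.25


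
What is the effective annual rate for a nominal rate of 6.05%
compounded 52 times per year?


Formula: EAR = (1 + r/m)^m - 1
Period rate: r/m = 0.0605 / 52 = 0.001163
Compounding: (1 + 0.001163)^52 = 1.06233
EAR = 1.06233 - 1 = 0.06233

0.06233


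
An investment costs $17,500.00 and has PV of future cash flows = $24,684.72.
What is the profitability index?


Formula: PI = PV(cash flows) / initial investment
Substituting: PI = $24,684.72 / $17,500.00
PI = 1.4106

1.4106


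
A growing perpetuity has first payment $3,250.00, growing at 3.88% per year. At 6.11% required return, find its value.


Formula: PV = C / (r - g)
Spread: r - g = 0.0611 - 0.0388 = 0.0223
Substituting: PV = $3,250.00 / 0.0223
PV = $145,739.91

$145,739.91


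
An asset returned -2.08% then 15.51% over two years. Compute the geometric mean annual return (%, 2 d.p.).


Formula: Geometric mean = ((1+r1)*(1+r2))^(1/2) - 1
Product: (1 + -0.0208) * (1 + 0.1551) = 0.9792 * 1.1551 = 1.131074
Square root: 1.131074^0.5 = 1.06352
Geometric mean = 1.06352 - 1 = 0.06352
As percentage: 6.35%

6.35%


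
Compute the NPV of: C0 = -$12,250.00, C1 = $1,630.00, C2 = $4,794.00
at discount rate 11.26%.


Formula: NPV = C0 + C1/(1+r) + C2/(1+r)^2
Discount C1: $1,630.00 / (1 + 0.1126) = $1,465.04
Discount C2: $4,794.00 / (1 + 0.1126)^2 = $3,872.75
NPV = -$12,250.00 + $1,465.04 + $3,872.75 = -$6,912.21

-$6,912.21


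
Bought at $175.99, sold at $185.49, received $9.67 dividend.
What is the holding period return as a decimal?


Formula: HPR = (P1 - P0 + D) / P0
Gain: $185.49 - $175.99 + $9.67 = $19.17
HPR = $19.17 / $175.99 = 0.1089

0.1089


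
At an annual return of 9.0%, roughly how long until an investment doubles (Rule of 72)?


Formula: Years ≈ 72 / r
Substituting: Years ≈ 72 / 9.0
Years ≈ 8.0

8.0 years


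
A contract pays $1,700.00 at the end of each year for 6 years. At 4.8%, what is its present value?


Formula: PV = PMT * (1 - (1+r)^(-n)) / r
Discount factor: (1 + 0.048)^(-6) = 0.754801
Bracket: 1 - 0.754801 = 0.245199
PV = $1,700.00 * 0.245199 / 0.048 = $8,684.14

$8,684.14


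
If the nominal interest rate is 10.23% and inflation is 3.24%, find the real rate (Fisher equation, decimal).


Formula: (1 + r_real) = (1 + r_nom) / (1 + inflation)
Substituting: (1 + r_real) = 1.1023 / 1.0324
(1 + r_real) = 1.067706
r_real = 1.067706 - 1 = 0.067706

0.067706


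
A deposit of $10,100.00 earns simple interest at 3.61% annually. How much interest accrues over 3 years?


Formula: I = P * r * t
Substituting: I = $10,100.00 * 0.0361 * 3
Step: I = $10,100.00 * 0.1083
I = $1,093.83

$1,093.83


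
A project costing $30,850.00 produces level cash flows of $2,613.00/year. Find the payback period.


Formula: Payback = investment / annual cash flow
Substituting: Payback = $30,850.00 / $2,613.00
Payback = 11.8064 years

11.8064 years


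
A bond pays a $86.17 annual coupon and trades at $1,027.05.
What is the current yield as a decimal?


Formula: Current yield = annual coupon / price
Substituting: CY = $86.17 / $1,027.05
CY = 0.0839

0.0839


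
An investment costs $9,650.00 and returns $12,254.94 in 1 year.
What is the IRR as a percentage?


Formula: IRR = C1/C0 - 1
Substituting: IRR = $12,254.94 / $9,650.00 - 1
Ratio: 1.269942 - 1 = 0.269942
IRR = 26.9942%

26.9942%


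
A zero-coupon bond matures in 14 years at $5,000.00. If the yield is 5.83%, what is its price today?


Formula: Price = FV / (1 + r)^n
Substituting: Price = $5,000.00 / (1 + 0.0583)^14
Discount factor: (1.0583)^14 = 2.210666
Price = $5,000.00 / 2.210666 = $2,261.76

$2,261.76


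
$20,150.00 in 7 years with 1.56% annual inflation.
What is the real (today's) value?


Formula: Real value = nominal / (1 + inflation)^years
Price level: (1 + 0.0156)^7 = 1.114446
Real value = $20,150.00 / 1.114446 = $18,080.74

$18,080.74


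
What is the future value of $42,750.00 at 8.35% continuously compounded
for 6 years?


Formula: FV = P * e^(r*t)
Exponent: r*t = 0.0835 * 6 = 0.501
e^(0.501) = 1.650371
FV = $42,750.00 * 1.650371 = $70,553.35

$70,553.35


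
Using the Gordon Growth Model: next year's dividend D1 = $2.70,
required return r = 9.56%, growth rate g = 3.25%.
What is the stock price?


Formula: P = D1 / (r - g)
Spread: r - g = 0.0956 - 0.0325 = 0.0631
Substituting: P = $2.70 / 0.0631
P = $42.79

$42.79


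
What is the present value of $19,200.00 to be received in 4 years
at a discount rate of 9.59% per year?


Formula: PV = FV / (1 + r)^n
Substituting: PV = $19,200.00 / (1 + 0.0959)^4
Discount factor: (1.0959)^4 = 1.442393
PV = $19,200.00 / 1.442393 = $13,311.21

$13,311.21


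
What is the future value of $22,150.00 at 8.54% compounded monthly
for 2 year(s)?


Formula: FV = P * (1 + r/m)^(m*t)
Period rate: r/m = 0.0854 / 12 = 0.007117
Total periods: m*t = 12 * 2 = 24
Growth factor: (1 + 0.007117)^24 = 1.185536
FV = $22,150.00 * 1.185536 = $26,259.63

$26,259.63


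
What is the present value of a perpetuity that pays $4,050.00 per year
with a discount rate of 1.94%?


Formula: PV = C / r
Substituting: PV = $4,050.00 / 0.0194
PV = $208,762.89

$208,762.89


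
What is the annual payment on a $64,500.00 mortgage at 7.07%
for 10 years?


Formula: PMT = PV * r / (1 - (1+r)^(-n))
Denominator: 1 - (1 + 0.0707)^(-10) = 0.494964
Numerator: $64,500.00 * 0.0707 = 4560.15
PMT = 4560.15 / 0.494964 = $9,213.09

$9,213.09


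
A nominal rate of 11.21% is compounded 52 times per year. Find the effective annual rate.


Formula: EAR = (1 + r/m)^m - 1
Period rate: r/m = 0.1121 / 52 = 0.002156
Compounding: (1 + 0.002156)^52 = 1.11849
EAR = 1.11849 - 1 = 0.11849

0.11849


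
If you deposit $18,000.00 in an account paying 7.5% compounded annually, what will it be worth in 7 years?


Formula: FV = P * (1 + r)^n
Substituting: FV = $18,000.00 * (1 + 0.075)^7
Growth factor: (1.075)^7 = 1.659049
FV = $18,000.00 * 1.659049 = $29,862.88

$29,862.88


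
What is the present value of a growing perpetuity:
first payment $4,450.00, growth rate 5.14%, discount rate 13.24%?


Formula: PV = C / (r - g)
Spread: r - g = 0.1324 - 0.0514 = 0.081
Substituting: PV = $4,450.00 / 0.081
PV = $54,938.27

$54,938.27


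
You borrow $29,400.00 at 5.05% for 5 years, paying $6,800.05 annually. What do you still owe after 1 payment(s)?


Formula: Balance = PV*(1+r)^k - PMT*((1+r)^k - 1)/r
Growth: (1 + 0.0505)^1 = 1.0505
Accumulated factor: ((1+r)^k - 1)/r = 1.0
Balance = $29,400.00 * 1.0505 - $6,800.05 * 1.0
Balance = $24,084.65

$24,084.65


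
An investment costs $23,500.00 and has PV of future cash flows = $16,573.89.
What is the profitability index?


Formula: PI = PV(cash flows) / initial investment
Substituting: PI = $16,573.89 / $23,500.00
PI = 0.7053

0.7053


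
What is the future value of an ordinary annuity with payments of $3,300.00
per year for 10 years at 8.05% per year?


Formula: FV = PMT * ((1+r)^n - 1) / r
Growth factor: (1 + 0.0805)^10 = 2.168941
Numerator: 2.168941 - 1 = 1.168941
FV = $3,300.00 * 1.168941 / 0.0805 = $47,919.32

$47,919.32


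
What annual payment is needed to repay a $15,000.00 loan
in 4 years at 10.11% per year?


Formula: PMT = PV * r / (1 - (1+r)^(-n))
Denominator: 1 - (1 + 0.1011)^(-4) = 0.319712
Numerator: $15,000.00 * 0.1011 = 1516.5
PMT = 1516.5 / 0.319712 = $4,743.33

$4,743.33


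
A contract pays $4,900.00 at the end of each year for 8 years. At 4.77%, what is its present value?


Formula: PV = PMT * (1 - (1+r)^(-n)) / r
Discount factor: (1 + 0.0477)^(-8) = 0.688818
Bracket: 1 - 0.688818 = 0.311182
PV = $4,900.00 * 0.311182 / 0.0477 = $31,966.29

$31,966.29


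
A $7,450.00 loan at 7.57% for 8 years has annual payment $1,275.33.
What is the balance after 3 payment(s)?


Formula: Balance = PV*(1+r)^k - PMT*((1+r)^k - 1)/r
Growth: (1 + 0.0757)^3 = 1.244725
Accumulated factor: ((1+r)^k - 1)/r = 3.23283
Balance = $7,450.00 * 1.244725 - $1,275.33 * 3.23283
Balance = $5,150.28

$5,150.28


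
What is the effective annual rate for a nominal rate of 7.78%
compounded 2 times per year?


Formula: EAR = (1 + r/m)^m - 1
Period rate: r/m = 0.0778 / 2 = 0.0389
Compounding: (1 + 0.0389)^2 = 1.079313
EAR = 1.079313 - 1 = 0.079313

0.079313


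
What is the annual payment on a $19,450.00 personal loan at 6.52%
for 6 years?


Formula: PMT = PV * r / (1 - (1+r)^(-n))
Denominator: 1 - (1 + 0.0652)^(-6) = 0.315438
Numerator: $19,450.00 * 0.0652 = 1268.14
PMT = 1268.14 / 0.315438 = $4,020.26

$4,020.26


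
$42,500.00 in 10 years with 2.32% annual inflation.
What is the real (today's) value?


Formula: Real value = nominal / (1 + inflation)^years
Price level: (1 + 0.0232)^10 = 1.257782
Real value = $42,500.00 / 1.257782 = $33,789.64

$33,789.64


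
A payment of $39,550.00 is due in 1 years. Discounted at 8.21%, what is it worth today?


Formula: PV = FV / (1 + r)^n
Substituting: PV = $39,550.00 / (1 + 0.0821)^1
Discount factor: (1.0821)^1 = 1.0821
PV = $39,550.00 / 1.0821 = $36,549.30

$36,549.30


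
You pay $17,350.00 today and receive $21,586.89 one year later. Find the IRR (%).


Formula: IRR = C1/C0 - 1
Substituting: IRR = $21,586.89 / $17,350.00 - 1
Ratio: 1.244201 - 1 = 0.244201
IRR = 24.4201%

24.4201%


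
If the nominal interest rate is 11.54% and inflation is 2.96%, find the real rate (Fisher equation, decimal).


Formula: (1 + r_real) = (1 + r_nom) / (1 + inflation)
Substituting: (1 + r_real) = 1.1154 / 1.0296
(1 + r_real) = 1.083333
r_real = 1.083333 - 1 = 0.083333

0.083333


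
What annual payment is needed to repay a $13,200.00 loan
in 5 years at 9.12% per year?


Formula: PMT = PV * r / (1 - (1+r)^(-n))
Denominator: 1 - (1 + 0.0912)^(-5) = 0.353634
Numerator: $13,200.00 * 0.0912 = 1203.84
PMT = 1203.84 / 0.353634 = $3,404.19

$3,404.19


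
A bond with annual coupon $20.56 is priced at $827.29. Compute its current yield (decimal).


Formula: Current yield = annual coupon / price
Substituting: CY = $20.56 / $827.29
CY = 0.024852

0.024852


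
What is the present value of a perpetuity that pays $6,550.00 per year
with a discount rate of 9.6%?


Formula: PV = C / r
Substituting: PV = $6,550.00 / 0.096
PV = $68,229.17

$68,229.17


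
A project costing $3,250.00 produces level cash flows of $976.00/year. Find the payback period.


Formula: Payback = investment / annual cash flow
Substituting: Payback = $3,250.00 / $976.00
Payback = 3.3299 years

3.3299 years


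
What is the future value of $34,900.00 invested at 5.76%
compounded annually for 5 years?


Formula: FV = P * (1 + r)^n
Substituting: FV = $34,900.00 * (1 + 0.0576)^5
Growth factor: (1.0576)^5 = 1.323144
FV = $34,900.00 * 1.323144 = $46,177.74

$46,177.74


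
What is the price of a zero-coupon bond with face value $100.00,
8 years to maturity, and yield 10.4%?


Formula: Price = FV / (1 + r)^n
Substituting: Price = $100.00 / (1 + 0.104)^8
Discount factor: (1.104)^8 = 2.206747
Price = $100.00 / 2.206747 = $45.32

$45.32


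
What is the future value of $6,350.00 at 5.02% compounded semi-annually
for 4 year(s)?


Formula: FV = P * (1 + r/m)^(m*t)
Period rate: r/m = 0.0502 / 2 = 0.0251
Total periods: m*t = 2 * 4 = 8
Growth factor: (1 + 0.0251)^8 = 1.219354
FV = $6,350.00 * 1.219354 = $7,742.90

$7,742.90


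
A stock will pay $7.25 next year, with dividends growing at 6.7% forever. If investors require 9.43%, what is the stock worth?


Formula: P = D1 / (r - g)
Spread: r - g = 0.0943 - 0.067 = 0.0273
Substituting: P = $7.25 / 0.0273
P = $265.57

$265.57


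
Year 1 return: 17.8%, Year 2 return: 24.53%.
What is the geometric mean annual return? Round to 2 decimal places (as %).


Formula: Geometric mean = ((1+r1)*(1+r2))^(1/2) - 1
Product: (1 + 0.178) * (1 + 0.2453) = 1.178 * 1.2453 = 1.466963
Square root: 1.466963^0.5 = 1.211183
Geometric mean = 1.211183 - 1 = 0.211183
As percentage: 21.12%

21.12%


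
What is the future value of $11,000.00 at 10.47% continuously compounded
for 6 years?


Formula: FV = P * e^(r*t)
Exponent: r*t = 0.1047 * 6 = 0.6282
e^(0.6282) = 1.874234
FV = $11,000.00 * 1.874234 = $20,616.57

$20,616.57


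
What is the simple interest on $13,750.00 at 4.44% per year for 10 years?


Formula: I = P * r * t
Substituting: I = $13,750.00 * 0.0444 * 10
Step: I = $13,750.00 * 0.444
I = $6,105.00

$6,105.00


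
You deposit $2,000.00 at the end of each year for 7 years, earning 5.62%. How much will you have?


Formula: FV = PMT * ((1+r)^n - 1) / r
Growth factor: (1 + 0.0562)^7 = 1.466301
Numerator: 1.466301 - 1 = 0.466301
FV = $2,000.00 * 0.466301 / 0.0562 = $16,594.34

$16,594.34


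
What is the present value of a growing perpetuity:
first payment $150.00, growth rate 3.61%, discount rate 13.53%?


Formula: PV = C / (r - g)
Spread: r - g = 0.1353 - 0.0361 = 0.0992
Substituting: PV = $150.00 / 0.0992
PV = $1,512.10

$1,512.10


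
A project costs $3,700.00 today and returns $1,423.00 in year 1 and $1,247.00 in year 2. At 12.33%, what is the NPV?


Formula: NPV = C0 + C1/(1+r) + C2/(1+r)^2
Discount C1: $1,423.00 / (1 + 0.1233) = $1,266.80
Discount C2: $1,247.00 / (1 + 0.1233)^2 = $988.27
NPV = -$3,700.00 + $1,266.80 + $988.27 = -$1,444.93

-$1,444.93


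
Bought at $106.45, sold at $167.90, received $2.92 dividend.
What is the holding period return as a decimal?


Formula: HPR = (P1 - P0 + D) / P0
Gain: $167.90 - $106.45 + $2.92 = $64.37
HPR = $64.37 / $106.45 = 0.6047

0.6047


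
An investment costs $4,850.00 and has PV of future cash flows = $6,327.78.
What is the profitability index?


Formula: PI = PV(cash flows) / initial investment
Substituting: PI = $6,327.78 / $4,850.00
PI = 1.3047

1.3047


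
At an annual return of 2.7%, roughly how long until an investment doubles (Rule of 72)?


Formula: Years ≈ 72 / r
Substituting: Years ≈ 72 / 2.7
Years ≈ 26.7

26.7 years


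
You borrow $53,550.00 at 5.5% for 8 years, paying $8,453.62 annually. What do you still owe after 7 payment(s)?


Formula: Balance = PV*(1+r)^k - PMT*((1+r)^k - 1)/r
Growth: (1 + 0.055)^7 = 1.454679
Accumulated factor: ((1+r)^k - 1)/r = 8.266894
Balance = $53,550.00 * 1.454679 - $8,453.62 * 8.266894
Balance = $8,012.89

$8,012.89


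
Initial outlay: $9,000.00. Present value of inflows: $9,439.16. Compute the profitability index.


Formula: PI = PV(cash flows) / initial investment
Substituting: PI = $9,439.16 / $9,000.00
PI = 1.0488

1.0488


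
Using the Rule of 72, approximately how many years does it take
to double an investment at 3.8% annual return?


Formula: Years ≈ 72 / r
Substituting: Years ≈ 72 / 3.8
Years ≈ 18.9

18.9 years


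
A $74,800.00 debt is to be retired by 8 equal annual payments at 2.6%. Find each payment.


Formula: PMT = PV * r / (1 - (1+r)^(-n))
Denominator: 1 - (1 + 0.026)^(-8) = 0.185631
Numerator: $74,800.00 * 0.026 = 1944.8
PMT = 1944.8 / 0.185631 = $10,476.69

$10,476.69


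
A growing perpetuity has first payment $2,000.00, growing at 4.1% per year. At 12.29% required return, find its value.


Formula: PV = C / (r - g)
Spread: r - g = 0.1229 - 0.041 = 0.0819
Substituting: PV = $2,000.00 / 0.0819
PV = $24,420.02

$24,420.02


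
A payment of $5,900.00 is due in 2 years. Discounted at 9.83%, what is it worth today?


Formula: PV = FV / (1 + r)^n
Substituting: PV = $5,900.00 / (1 + 0.0983)^2
Discount factor: (1.0983)^2 = 1.206263
PV = $5,900.00 / 1.206263 = $4,891.14

$4,891.14


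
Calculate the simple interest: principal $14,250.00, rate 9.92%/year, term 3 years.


Formula: I = P * r * t
Substituting: I = $14,250.00 * 0.0992 * 3
Step: I = $14,250.00 * 0.2976
I = $4,240.80

$4,240.80
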